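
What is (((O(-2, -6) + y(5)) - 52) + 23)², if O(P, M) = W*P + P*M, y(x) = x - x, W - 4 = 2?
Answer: 841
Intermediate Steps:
W = 6 (W = 4 + 2 = 6)
y(x) = 0
O(P, M) = 6*P + M*P (O(P, M) = 6*P + P*M = 6*P + M*P)
(((O(-2, -6) + y(5)) - 52) + 23)² = (((-2*(6 - 6) + 0) - 52) + 23)² = (((-2*0 + 0) - 52) + 23)² = (((0 + 0) - 52) + 23)² = ((0 - 52) + 23)² = (-52 + 23)² = (-29)² = 841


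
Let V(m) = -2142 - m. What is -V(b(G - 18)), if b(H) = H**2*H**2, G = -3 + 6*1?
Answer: 52767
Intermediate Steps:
G = 3 (G = -3 + 6 = 3)
b(H) = H**4
-V(b(G - 18)) = -(-2142 - (3 - 18)**4) = -(-2142 - 1*(-15)**4) = -(-2142 - 1*50625) = -(-2142 - 50625) = -1*(-52767) = 52767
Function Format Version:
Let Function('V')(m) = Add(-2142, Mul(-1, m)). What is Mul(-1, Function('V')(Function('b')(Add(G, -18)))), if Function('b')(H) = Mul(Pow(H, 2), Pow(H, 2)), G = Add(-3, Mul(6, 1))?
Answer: 52767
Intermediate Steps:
G = 3 (G = Add(-3, 6) = 3)
Function('b')(H) = Pow(H, 4)
Mul(-1, Function('V')(Function('b')(Add(G, -18)))) = Mul(-1, Add(-2142, Mul(-1, Pow(Add(3, -18), 4)))) = Mul(-1, Add(-2142, Mul(-1, Pow(-15, 4)))) = Mul(-1, Add(-2142, Mul(-1, 50625))) = Mul(-1, Add(-2142, -50625)) = Mul(-1, -52767) = 52767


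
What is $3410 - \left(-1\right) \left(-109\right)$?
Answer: $3301$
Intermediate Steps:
$3410 - \left(-1\right) \left(-109\right) = 3410 - 109 = 3301$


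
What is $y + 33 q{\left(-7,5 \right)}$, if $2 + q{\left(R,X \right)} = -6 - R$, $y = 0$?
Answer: $-33$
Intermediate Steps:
$q{\left(R,X \right)} = -8 - R$ ($q{\left(R,X \right)} = -2 - \left(6 + R\right) = -8 - R$)
$y + 33 q{\left(-7,5 \right)} = 0 + 33 \left(-8 - -7\right) = 0 + 33 \left(-8 + 7\right) = 0 + 33 \left(-1\right) = 0 - 33 = -33$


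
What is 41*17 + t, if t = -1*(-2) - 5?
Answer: 694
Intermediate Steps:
t = -3 (t = 2 - 5 = -3)
41*17 + t = 41*17 - 3 = 697 - 3 = 694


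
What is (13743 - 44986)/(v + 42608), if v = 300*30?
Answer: -31243/51608 ≈ -0.60539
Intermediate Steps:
v = 9000
(13743 - 44986)/(v + 42608) = (13743 - 44986)/(9000 + 42608) = -31243/51608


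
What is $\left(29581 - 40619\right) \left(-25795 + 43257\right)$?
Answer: $-192745556$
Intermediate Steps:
$\left(29581 - 40619\right) \left(-25795 + 43257\right) = \left(-11038\right) 17462 = -192745556$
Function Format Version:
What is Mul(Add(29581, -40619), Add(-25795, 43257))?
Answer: -192745556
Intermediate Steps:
Mul(Add(29581, -40619), Add(-25795, 43257)) = Mul(-11038, 17462) = -192745556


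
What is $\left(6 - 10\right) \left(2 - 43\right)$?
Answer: $164$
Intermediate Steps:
$\left(6 - 10\right) \left(2 - 43\right) = \left(6 - 10\right) \left(-41\right) = \left(-4\right) \left(-41\right) = 164$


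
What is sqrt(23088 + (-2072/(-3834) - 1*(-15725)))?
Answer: sqrt(15848383641)/639 ≈ 197.01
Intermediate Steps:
sqrt(23088 + (-2072/(-3834) - 1*(-15725))) = sqrt(23088 + (-2072*(-1/3834) + 15725)) = sqrt(23088 + (1036/1917 + 15725)) = sqrt(23088 + 30145861/1917) = sqrt(74405557/1917) = sqrt(15848383641)/639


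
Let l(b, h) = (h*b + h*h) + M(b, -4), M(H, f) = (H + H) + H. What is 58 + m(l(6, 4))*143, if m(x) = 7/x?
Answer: 4365/58 ≈ 75.259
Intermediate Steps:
M(H, f) = 3*H (M(H, f) = 2*H + H = 3*H)
l(b, h) = h² + 3*b + b*h (l(b, h) = (h*b + h*h) + 3*b = (b*h + h²) + 3*b = (h² + b*h) + 3*b = h² + 3*b + b*h)
58 + m(l(6, 4))*143 = 58 + (7/(4² + 3*6 + 6*4))*143 = 58 + (7/(16 + 18 + 24))*143 = 58 + (7/58)*143 = 58 + 1001/58 = 4365/58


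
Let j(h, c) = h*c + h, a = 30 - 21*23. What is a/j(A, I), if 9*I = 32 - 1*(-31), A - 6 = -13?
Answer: 453/56 ≈ 8.0893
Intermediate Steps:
A = -7 (A = 6 - 13 = -7)
a = -453 (a = 30 - 483 = -453)
I = 7 (I = (32 - 1*(-31))/9 = (32 + 31)/9 = (1/9)*63 = 7)
j(h, c) = h + c*h (j(h, c) = c*h + h = h + c*h)
a/j(A, I) = -453*(-1/(7*(1 + 7))) = -453/((-7*8)) = -453/(-56) = -453*(-1/56) = 453/56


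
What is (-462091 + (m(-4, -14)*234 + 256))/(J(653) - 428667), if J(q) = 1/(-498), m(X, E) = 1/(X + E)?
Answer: 230000304/213476167 ≈ 1.0774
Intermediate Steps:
m(X, E) = 1/(E + X)
J(q) = -1/498
(-462091 + (m(-4, -14)*234 + 256))/(J(653) - 428667) = (-462091 + (234/(-14 - 4) + 256))/(-1/498 - 428667) = (-462091 + (234/(-18) + 256))/(-213476167/498) = (-462091 + (-1/18*234 + 256))*(-498/213476167) = (-462091 + (-13 + 256))*(-498/213476167) = (-462091 + 243)*(-498/213476167) = -461848*(-498/213476167) = 230000304/213476167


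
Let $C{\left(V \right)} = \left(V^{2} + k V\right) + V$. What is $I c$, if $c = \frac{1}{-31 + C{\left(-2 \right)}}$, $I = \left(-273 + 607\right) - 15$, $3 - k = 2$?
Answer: $- \frac{319}{31} \approx -10.29$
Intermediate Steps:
$k = 1$ ($k = 3 - 2 = 1$)
$I = 319$ ($I = 334 - 15 = 319$)
$C{\left(V \right)} = V^{2} + 2 V$ ($C{\left(V \right)} = \left(V^{2} + 1 V\right) + V = \left(V^{2} + V\right) + V = \left(V + V^{2}\right) + V = V^{2} + 2 V$)
$c = - \frac{1}{31}$ ($c = \frac{1}{-31 - 2 \left(2 - 2\right)} = \frac{1}{-31 - 0} = \frac{1}{-31 + 0} = \frac{1}{-31} = - \frac{1}{31} \approx -0.032258$)
$I c = 319 \left(- \frac{1}{31}\right) = - \frac{319}{31}$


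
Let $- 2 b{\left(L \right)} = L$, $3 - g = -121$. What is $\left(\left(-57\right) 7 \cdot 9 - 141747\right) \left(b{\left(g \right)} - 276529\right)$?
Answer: $40199182758$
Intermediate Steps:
$g = 124$ ($g = 3 - -121 = 3 + 121 = 124$)
$b{\left(L \right)} = - \frac{L}{2}$
$\left(\left(-57\right) 7 \cdot 9 - 141747\right) \left(b{\left(g \right)} - 276529\right) = \left(\left(-57\right) 7 \cdot 9 - 141747\right) \left(\left(- \frac{1}{2}\right) 124 - 276529\right) = \left(\left(-399\right) 9 - 141747\right) \left(-62 - 276529\right) = \left(-3591 - 141747\right) \left(-276591\right) = \left(-145338\right) \left(-276591\right) = 40199182758$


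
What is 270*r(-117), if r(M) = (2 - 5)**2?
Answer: 2430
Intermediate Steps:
r(M) = 9 (r(M) = (-3)**2 = 9)
270*r(-117) = 270*9 = 2430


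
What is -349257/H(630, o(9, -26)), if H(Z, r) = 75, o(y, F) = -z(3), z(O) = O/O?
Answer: -116419/25 ≈ -4656.8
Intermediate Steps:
z(O) = 1
o(y, F) = -1 (o(y, F) = -1*1 = -1)
-349257/H(630, o(9, -26)) = -349257/75 = -349257*1/75 = -116419/25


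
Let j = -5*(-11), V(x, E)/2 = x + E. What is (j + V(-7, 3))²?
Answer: 2209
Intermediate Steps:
V(x, E) = 2*E + 2*x (V(x, E) = 2*(x + E) = 2*(E + x) = 2*E + 2*x)
j = 55
(j + V(-7, 3))² = (55 + (2*3 + 2*(-7)))² = (55 + (6 - 14))² = (55 - 8)² = 47² = 2209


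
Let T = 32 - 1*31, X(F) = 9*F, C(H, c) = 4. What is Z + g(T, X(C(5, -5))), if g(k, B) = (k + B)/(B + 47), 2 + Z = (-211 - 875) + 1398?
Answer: 25767/83 ≈ 310.45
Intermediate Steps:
T = 1 (T = 32 - 31 = 1)
Z = 310 (Z = -2 + ((-211 - 875) + 1398) = -2 + (-1086 + 1398) = -2 + 312 = 310)
g(k, B) = (B + k)/(47 + B)
Z + g(T, X(C(5, -5))) = 310 + (9*4 + 1)/(47 + 9*4) = 310 + (36 + 1)/(47 + 36) = 310 + 37/83 = 25767/83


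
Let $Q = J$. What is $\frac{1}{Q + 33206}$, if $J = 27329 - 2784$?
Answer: $\frac{1}{57751} \approx 1.7316 \cdot 10^{-5}$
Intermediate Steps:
$J = 24545$ ($J = 27329 - 2784 = 24545$)
$Q = 24545$
$\frac{1}{Q + 33206} = \frac{1}{24545 + 33206} = \frac{1}{57751}$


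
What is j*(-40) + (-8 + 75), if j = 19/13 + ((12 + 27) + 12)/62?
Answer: -9819/403 ≈ -24.365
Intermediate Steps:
j = 1841/806 (j = 19*(1/13) + (39 + 12)*(1/62) = 19/13 + 51*(1/62) = 19/13 + 51/62 = 1841/806 ≈ 2.2841)
j*(-40) + (-8 + 75) = (1841/806)*(-40) + (-8 + 75) = -36820/403 + 67 = -9819/403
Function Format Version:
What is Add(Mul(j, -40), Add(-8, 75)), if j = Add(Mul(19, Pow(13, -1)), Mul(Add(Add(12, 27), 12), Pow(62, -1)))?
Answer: Rational(-9819, 403) ≈ -24.365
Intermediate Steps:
j = Rational(1841, 806) (j = Add(Mul(19, Rational(1, 13)), Mul(Add(39, 12), Rational(1, 62))) = Add(Rational(19, 13), Mul(51, Rational(1, 62))) = Add(Rational(19, 13), Rational(51, 62)) = Rational(1841, 806) ≈ 2.2841)
Add(Mul(j, -40), Add(-8, 75)) = Add(Mul(Rational(1841, 806), -40), Add(-8, 75)) = Add(Rational(-36820, 403), 67) = Rational(-9819, 403)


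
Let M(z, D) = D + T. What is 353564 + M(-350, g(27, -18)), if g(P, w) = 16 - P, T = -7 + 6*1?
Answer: 353552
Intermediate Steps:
T = -1 (T = -7 + 6 = -1)
M(z, D) = -1 + D (M(z, D) = D - 1 = -1 + D)
353564 + M(-350, g(27, -18)) = 353564 + (-1 + (16 - 1*27)) = 353564 + (-1 + (16 - 27)) = 353564 + (-1 - 11) = 353564 - 12 = 353552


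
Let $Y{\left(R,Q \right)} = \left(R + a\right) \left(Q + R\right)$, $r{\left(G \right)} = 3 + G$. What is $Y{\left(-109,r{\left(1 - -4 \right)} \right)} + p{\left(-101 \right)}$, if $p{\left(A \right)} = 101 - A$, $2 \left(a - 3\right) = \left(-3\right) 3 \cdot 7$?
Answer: $\frac{28179}{2} \approx 14090.0$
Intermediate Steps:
$a = - \frac{57}{2}$ ($a = 3 + \frac{\left(-3\right) 3 \cdot 7}{2} = 3 + \frac{\left(-9\right) 7}{2} = 3 + \frac{1}{2} \left(-63\right) = 3 - \frac{63}{2} = - \frac{57}{2} \approx -28.5$)
$Y{\left(R,Q \right)} = \left(- \frac{57}{2} + R\right) \left(Q + R\right)$ ($Y{\left(R,Q \right)} = \left(R - \frac{57}{2}\right) \left(Q + R\right) = \left(- \frac{57}{2} + R\right) \left(Q + R\right)$)
$Y{\left(-109,r{\left(1 - -4 \right)} \right)} + p{\left(-101 \right)} = \left(\left(-109\right)^{2} - \frac{57 \left(3 + \left(1 - -4\right)\right)}{2} - - \frac{6213}{2} + \left(3 + \left(1 - -4\right)\right) \left(-109\right)\right) + \left(101 - -101\right) = \left(11881 - \frac{57 \left(3 + \left(1 + 4\right)\right)}{2} + \frac{6213}{2} + \left(3 + \left(1 + 4\right)\right) \left(-109\right)\right) + \left(101 + 101\right) = \left(11881 - \frac{57 \left(3 + 5\right)}{2} + \frac{6213}{2} + \left(3 + 5\right) \left(-109\right)\right) + 202 = \left(11881 - 228 + \frac{6213}{2} + 8 \left(-109\right)\right) + 202 = \left(11881 - 228 + \frac{6213}{2} - 872\right) + 202 = \frac{27775}{2} + 202 = \frac{28179}{2}$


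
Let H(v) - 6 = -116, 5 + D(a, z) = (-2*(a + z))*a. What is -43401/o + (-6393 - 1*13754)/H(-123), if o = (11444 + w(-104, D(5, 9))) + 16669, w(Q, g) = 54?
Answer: 187568813/1032790 ≈ 181.61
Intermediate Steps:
D(a, z) = -5 + a*(-2*a - 2*z) (D(a, z) = -5 + (-2*(a + z))*a = -5 + (-2*a - 2*z)*a = -5 + a*(-2*a - 2*z))
H(v) = -110 (H(v) = 6 - 116 = -110)
o = 28167 (o = (11444 + 54) + 16669 = 11498 + 16669 = 28167)
-43401/o + (-6393 - 1*13754)/H(-123) = -43401/28167 + (-6393 - 1*13754)/(-110) = -43401*1/28167 + (-6393 - 13754)*(-1/110) = -14467/9389 - 20147*(-1/110) = -14467/9389 + 20147/110 = 187568813/1032790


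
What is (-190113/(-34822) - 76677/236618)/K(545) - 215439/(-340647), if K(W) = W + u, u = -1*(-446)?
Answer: 147795865830643732/231792013126274941 ≈ 0.63762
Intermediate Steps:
u = 446
K(W) = 446 + W (K(W) = W + 446 = 446 + W)
(-190113/(-34822) - 76677/236618)/K(545) - 215439/(-340647) = (-190113/(-34822) - 76677/236618)/(446 + 545) - 215439/(-340647) = (-190113*(-1/34822) - 76677*1/236618)/991 - 215439*(-1/340647) = (190113/34822 - 76677/236618)*(1/991) + 71813/113549 = (10578527835/2059877999)*(1/991) + 71813/113549 = 10578527835/2041339097009 + 71813/113549 = 147795865830643732/231792013126274941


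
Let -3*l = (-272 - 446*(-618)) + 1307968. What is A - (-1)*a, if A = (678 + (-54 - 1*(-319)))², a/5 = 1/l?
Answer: 1407969283661/1583324 ≈ 8.8925e+5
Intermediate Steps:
l = -1583324/3 (l = -((-272 - 446*(-618)) + 1307968)/3 = -((-272 + 275628) + 1307968)/3 = -(275356 + 1307968)/3 = -⅓*1583324 = -1583324/3 ≈ -5.2778e+5)
a = -15/1583324 (a = 5/(-1583324/3) = 5*(-3/1583324) = -15/1583324 ≈ -9.4737e-6)
A = 889249 (A = (678 + (-54 + 319))² = (678 + 265)² = 943² = 889249)
A - (-1)*a = 889249 - (-1)*(-15)/1583324 = 889249 - 1*15/1583324 = 889249 - 15/1583324 = 1407969283661/1583324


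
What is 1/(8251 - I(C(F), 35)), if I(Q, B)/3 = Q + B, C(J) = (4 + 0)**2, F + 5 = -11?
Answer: 1/8098 ≈ 0.00012349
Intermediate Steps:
F = -16 (F = -5 - 11 = -16)
C(J) = 16 (C(J) = 4**2 = 16)
I(Q, B) = 3*B + 3*Q (I(Q, B) = 3*(Q + B) = 3*(B + Q) = 3*B + 3*Q)
1/(8251 - I(C(F), 35)) = 1/(8251 - (3*35 + 3*16)) = 1/(8251 - (105 + 48)) = 1/(8251 - 1*153) = 1/(8251 - 153) = 1/8098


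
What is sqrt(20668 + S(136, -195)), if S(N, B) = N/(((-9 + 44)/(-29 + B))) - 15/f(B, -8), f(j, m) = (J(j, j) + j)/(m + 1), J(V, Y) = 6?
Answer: sqrt(4454335)/15 ≈ 140.70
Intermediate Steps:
f(j, m) = (6 + j)/(1 + m) (f(j, m) = (6 + j)/(m + 1) = (6 + j)/(1 + m))
S(N, B) = -15/(-6/7 - B/7) + N*(-29/35 + B/35) (S(N, B) = N/(((-9 + 44)/(-29 + B))) - 15*(1 - 8)/(6 + B) = N/((35/(-29 + B))) - 15*(-7/(6 + B)) = N*(-29/35 + B/35) - 15*(-7/(6 + B)) = N*(-29/35 + B/35) - 15/(-6/7 - B/7) = -15/(-6/7 - B/7) + N*(-29/35 + B/35))
sqrt(20668 + S(136, -195)) = sqrt(20668 + (3675 + 136*(-29 - 195)*(6 - 195))/(35*(6 - 195))) = sqrt(20668 + (1/35)*(3675 + 136*(-224)*(-189))/(-189)) = sqrt(20668 + (1/35)*(-1/189)*(3675 + 5757696)) = sqrt(20668 + (1/35)*(-1/189)*5761371) = sqrt(20668 - 39193/45) = sqrt(890867/45) = sqrt(4454335)/15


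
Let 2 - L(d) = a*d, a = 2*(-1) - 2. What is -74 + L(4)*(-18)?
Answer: -398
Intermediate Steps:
a = -4 (a = -2 - 2 = -4)
L(d) = 2 + 4*d (L(d) = 2 - (-4)*d = 2 + 4*d)
-74 + L(4)*(-18) = -74 + (2 + 4*4)*(-18) = -74 + (2 + 16)*(-18) = -74 + 18*(-18) = -74 - 324 = -398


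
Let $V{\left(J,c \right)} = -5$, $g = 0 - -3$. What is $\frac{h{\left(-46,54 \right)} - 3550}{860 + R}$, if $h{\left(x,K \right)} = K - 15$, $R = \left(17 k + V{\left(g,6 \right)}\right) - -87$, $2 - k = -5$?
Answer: $- \frac{3511}{1061} \approx -3.3091$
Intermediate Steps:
$k = 7$ ($k = 2 - -5 = 2 + 5 = 7$)
$g = 3$ ($g = 0 + 3 = 3$)
$R = 201$ ($R = \left(17 \cdot 7 - 5\right) - -87 = \left(119 - 5\right) + 87 = 114 + 87 = 201$)
$h{\left(x,K \right)} = -15 + K$
$\frac{h{\left(-46,54 \right)} - 3550}{860 + R} = \frac{\left(-15 + 54\right) - 3550}{860 + 201} = \frac{39 - 3550}{1061} = \left(-3511\right) \frac{1}{1061} = - \frac{3511}{1061}$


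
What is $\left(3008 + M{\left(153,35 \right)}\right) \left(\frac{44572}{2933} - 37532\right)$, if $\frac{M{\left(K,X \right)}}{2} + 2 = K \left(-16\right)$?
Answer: $\frac{208189595328}{2933} \approx 7.0982 \cdot 10^{7}$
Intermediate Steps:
$M{\left(K,X \right)} = -4 - 32 K$ ($M{\left(K,X \right)} = -4 + 2 K \left(-16\right) = -4 + 2 \left(- 16 K\right) = -4 - 32 K$)
$\left(3008 + M{\left(153,35 \right)}\right) \left(\frac{44572}{2933} - 37532\right) = \left(3008 - 4900\right) \left(\frac{44572}{2933} - 37532\right) = \left(-1892\right) \left(- \frac{110036784}{2933}\right) = \frac{208189595328}{2933}$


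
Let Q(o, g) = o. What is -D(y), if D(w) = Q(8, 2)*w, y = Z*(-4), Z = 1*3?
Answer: 96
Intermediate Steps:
Z = 3
y = -12 (y = 3*(-4) = -12)
D(w) = 8*w
-D(y) = -8*(-12) = -1*(-96) = 96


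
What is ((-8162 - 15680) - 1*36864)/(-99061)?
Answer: 60706/99061 ≈ 0.61281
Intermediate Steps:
((-8162 - 15680) - 1*36864)/(-99061) = (-23842 - 36864)*(-1/99061) = -60706*(-1/99061) = 60706/99061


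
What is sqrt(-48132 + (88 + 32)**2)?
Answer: 6*I*sqrt(937) ≈ 183.66*I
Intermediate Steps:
sqrt(-48132 + (88 + 32)**2) = sqrt(-48132 + 120**2) = sqrt(-48132 + 14400) = sqrt(-33732) = 6*I*sqrt(937)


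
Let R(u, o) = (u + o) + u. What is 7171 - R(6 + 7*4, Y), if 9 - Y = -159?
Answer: 6935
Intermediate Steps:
Y = 168 (Y = 9 - 1*(-159) = 9 + 159 = 168)
R(u, o) = o + 2*u (R(u, o) = (o + u) + u = o + 2*u)
7171 - R(6 + 7*4, Y) = 7171 - (168 + 2*(6 + 7*4)) = 7171 - (168 + 2*(6 + 28)) = 7171 - (168 + 2*34) = 7171 - (168 + 68) = 7171 - 1*236 = 7171 - 236 = 6935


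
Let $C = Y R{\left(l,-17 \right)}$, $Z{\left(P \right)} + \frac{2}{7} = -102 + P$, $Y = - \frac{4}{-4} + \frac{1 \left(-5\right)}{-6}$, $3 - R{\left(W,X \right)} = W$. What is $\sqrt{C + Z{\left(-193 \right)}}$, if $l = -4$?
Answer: $\frac{i \sqrt{498246}}{42} \approx 16.806 i$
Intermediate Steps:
$R{\left(W,X \right)} = 3 - W$
$Y = \frac{11}{6}$ ($Y = \left(-4\right) \left(- \frac{1}{4}\right) - - \frac{5}{6} = 1 + \frac{5}{6} = \frac{11}{6} \approx 1.8333$)
$Z{\left(P \right)} = - \frac{716}{7} + P$ ($Z{\left(P \right)} = - \frac{2}{7} + \left(-102 + P\right) = - \frac{716}{7} + P$)
$C = \frac{77}{6}$ ($C = \frac{11 \left(3 - -4\right)}{6} = \frac{11 \left(3 + 4\right)}{6} = \frac{11}{6} \cdot 7 = \frac{77}{6} \approx 12.833$)
$\sqrt{C + Z{\left(-193 \right)}} = \sqrt{\frac{77}{6} - \frac{2067}{7}} = \sqrt{- \frac{11863}{42}} = \frac{i \sqrt{498246}}{42}$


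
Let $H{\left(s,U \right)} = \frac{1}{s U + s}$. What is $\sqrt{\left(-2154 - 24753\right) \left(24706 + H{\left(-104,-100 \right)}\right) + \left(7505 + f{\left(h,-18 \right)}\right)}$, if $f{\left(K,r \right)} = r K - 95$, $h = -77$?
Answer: $\frac{i \sqrt{1957476414757578}}{1716} \approx 25783.0 i$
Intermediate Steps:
$f{\left(K,r \right)} = -95 + K r$ ($f{\left(K,r \right)} = K r - 95 = -95 + K r$)
$H{\left(s,U \right)} = \frac{1}{s + U s}$ ($H{\left(s,U \right)} = \frac{1}{U s + s} = \frac{1}{s + U s}$)
$\sqrt{\left(-2154 - 24753\right) \left(24706 + H{\left(-104,-100 \right)}\right) + \left(7505 + f{\left(h,-18 \right)}\right)} = \sqrt{\left(-2154 - 24753\right) \left(24706 + \frac{1}{\left(-104\right) \left(1 - 100\right)}\right) + \left(7505 - -1291\right)} = \sqrt{- 26907 \left(24706 - \frac{1}{104 \left(-99\right)}\right) + \left(7505 + \left(-95 + 1386\right)\right)} = \sqrt{- 26907 \left(24706 - - \frac{1}{10296}\right) + \left(7505 + 1291\right)} = \sqrt{- 26907 \left(24706 + \frac{1}{10296}\right) + 8796} = \sqrt{\left(-26907\right) \frac{254372977}{10296} + 8796} = \sqrt{- \frac{2281471230713}{3432} + 8796} = \sqrt{- \frac{2281441042841}{3432}} = \frac{i \sqrt{1957476414757578}}{1716}$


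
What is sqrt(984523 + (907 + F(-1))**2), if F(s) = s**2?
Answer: sqrt(1808987) ≈ 1345.0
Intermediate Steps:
sqrt(984523 + (907 + F(-1))**2) = sqrt(984523 + (907 + (-1)**2)**2) = sqrt(984523 + (907 + 1)**2) = sqrt(984523 + 908**2) = sqrt(984523 + 824464) = sqrt(1808987)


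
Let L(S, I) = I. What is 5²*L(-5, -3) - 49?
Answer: -124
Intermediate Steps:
5²*L(-5, -3) - 49 = 5²*(-3) - 49 = 25*(-3) - 49 = -75 - 49 = -124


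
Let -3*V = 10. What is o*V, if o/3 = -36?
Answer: 360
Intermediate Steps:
o = -108 (o = 3*(-36) = -108)
V = -10/3 (V = -1/3*10 = -10/3 ≈ -3.3333)
o*V = -108*(-10/3) = 360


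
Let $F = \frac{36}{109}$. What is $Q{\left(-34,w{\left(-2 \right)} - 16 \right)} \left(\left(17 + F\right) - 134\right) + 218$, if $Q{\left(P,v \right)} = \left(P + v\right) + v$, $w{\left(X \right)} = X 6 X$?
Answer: $\frac{252668}{109} \approx 2318.1$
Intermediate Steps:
$F = \frac{36}{109}$ ($F = 36 \cdot \frac{1}{109} = \frac{36}{109} \approx 0.33028$)
$w{\left(X \right)} = 6 X^{2}$ ($w{\left(X \right)} = 6 X X = 6 X^{2}$)
$Q{\left(P,v \right)} = P + 2 v$
$Q{\left(-34,w{\left(-2 \right)} - 16 \right)} \left(\left(17 + F\right) - 134\right) + 218 = \left(-34 + 2 \left(6 \left(-2\right)^{2} - 16\right)\right) \left(\left(17 + \frac{36}{109}\right) - 134\right) + 218 = \left(-34 + 2 \left(6 \cdot 4 - 16\right)\right) \left(\frac{1889}{109} - 134\right) + 218 = \left(-34 + 2 \left(24 - 16\right)\right) \left(- \frac{12717}{109}\right) + 218 = \left(-34 + 2 \cdot 8\right) \left(- \frac{12717}{109}\right) + 218 = \left(-34 + 16\right) \left(- \frac{12717}{109}\right) + 218 = \left(-18\right) \left(- \frac{12717}{109}\right) + 218 = \frac{228906}{109} + 218 = \frac{252668}{109}$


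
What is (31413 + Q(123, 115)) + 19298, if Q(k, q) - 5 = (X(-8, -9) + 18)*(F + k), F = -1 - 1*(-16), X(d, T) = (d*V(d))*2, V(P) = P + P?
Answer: 88528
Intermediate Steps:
V(P) = 2*P
X(d, T) = 4*d² (X(d, T) = (d*(2*d))*2 = (2*d²)*2 = 4*d²)
F = 15 (F = -1 + 16 = 15)
Q(k, q) = 4115 + 274*k (Q(k, q) = 5 + (4*(-8)² + 18)*(15 + k) = 5 + (4*64 + 18)*(15 + k) = 5 + (256 + 18)*(15 + k) = 5 + 274*(15 + k) = 5 + (4110 + 274*k) = 4115 + 274*k)
(31413 + Q(123, 115)) + 19298 = (31413 + (4115 + 274*123)) + 19298 = (31413 + (4115 + 33702)) + 19298 = (31413 + 37817) + 19298 = 69230 + 19298 = 88528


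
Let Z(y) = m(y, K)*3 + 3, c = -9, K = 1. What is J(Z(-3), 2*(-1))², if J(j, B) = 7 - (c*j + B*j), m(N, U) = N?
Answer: 3481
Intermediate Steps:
Z(y) = 3 + 3*y (Z(y) = y*3 + 3 = 3*y + 3 = 3 + 3*y)
J(j, B) = 7 + 9*j - B*j (J(j, B) = 7 - (-9*j + B*j) = 7 + (9*j - B*j) = 7 + 9*j - B*j)
J(Z(-3), 2*(-1))² = (7 + 9*(3 + 3*(-3)) - 2*(-1)*(3 + 3*(-3)))² = (7 + 9*(3 - 9) - 1*(-2)*(3 - 9))² = (7 + 9*(-6) - 1*(-2)*(-6))² = (7 - 54 - 12)² = (-59)² = 3481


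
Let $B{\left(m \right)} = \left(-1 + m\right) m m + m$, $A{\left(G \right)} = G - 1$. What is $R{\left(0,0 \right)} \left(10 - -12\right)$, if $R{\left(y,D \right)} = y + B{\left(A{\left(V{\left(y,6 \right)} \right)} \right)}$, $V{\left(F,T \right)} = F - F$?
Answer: $-66$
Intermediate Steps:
$V{\left(F,T \right)} = 0$
$A{\left(G \right)} = -1 + G$
$B{\left(m \right)} = m + m^{2} \left(-1 + m\right)$ ($B{\left(m \right)} = m \left(-1 + m\right) m + m = m^{2} \left(-1 + m\right) + m = m + m^{2} \left(-1 + m\right)$)
$R{\left(y,D \right)} = -3 + y$ ($R{\left(y,D \right)} = y + \left(-1 + 0\right) \left(1 + \left(-1 + 0\right)^{2} - \left(-1 + 0\right)\right) = y - \left(1 + \left(-1\right)^{2} - -1\right) = y - \left(1 + 1 + 1\right) = y - 3 = -3 + y$)
$R{\left(0,0 \right)} \left(10 - -12\right) = \left(-3 + 0\right) \left(10 - -12\right) = - 3 \left(10 + 12\right) = \left(-3\right) 22 = -66$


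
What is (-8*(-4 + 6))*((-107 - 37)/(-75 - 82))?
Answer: -2304/157 ≈ -14.675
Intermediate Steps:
(-8*(-4 + 6))*((-107 - 37)/(-75 - 82)) = (-8*2)*(-144/(-157)) = -(-2304)*(-1)/157 = -16*144/157 = -2304/157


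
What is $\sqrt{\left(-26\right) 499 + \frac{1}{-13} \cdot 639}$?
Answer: $\frac{i \sqrt{2200913}}{13} \approx 114.12 i$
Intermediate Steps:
$\sqrt{\left(-26\right) 499 + \frac{1}{-13} \cdot 639} = \sqrt{-12974 - \frac{639}{13}} = \sqrt{- \frac{169301}{13}} = \frac{i \sqrt{2200913}}{13}$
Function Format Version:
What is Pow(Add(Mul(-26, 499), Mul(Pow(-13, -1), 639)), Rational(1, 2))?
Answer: Mul(Rational(1, 13), I, Pow(2200913, Rational(1, 2))) ≈ Mul(114.12, I)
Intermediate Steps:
Pow(Add(Mul(-26, 499), Mul(Pow(-13, -1), 639)), Rational(1, 2)) = Pow(Add(-12974, Mul(Rational(-1, 13), 639)), Rational(1, 2)) = Pow(Add(-12974, Rational(-639, 13)), Rational(1, 2)) = Pow(Rational(-169301, 13), Rational(1, 2)) = Mul(Rational(1, 13), I, Pow(2200913, Rational(1, 2)))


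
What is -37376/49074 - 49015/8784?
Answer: -455612149/71844336 ≈ -6.3417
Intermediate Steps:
-37376/49074 - 49015/8784 = -37376*1/49074 - 49015*1/8784 = -18688/24537 - 49015/8784 = -455612149/71844336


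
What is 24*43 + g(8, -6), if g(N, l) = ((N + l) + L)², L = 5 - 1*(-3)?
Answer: 1132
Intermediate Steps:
L = 8 (L = 5 + 3 = 8)
g(N, l) = (8 + N + l)² (g(N, l) = ((N + l) + 8)² = (8 + N + l)²)
24*43 + g(8, -6) = 24*43 + (8 + 8 - 6)² = 1032 + 10² = 1032 + 100 = 1132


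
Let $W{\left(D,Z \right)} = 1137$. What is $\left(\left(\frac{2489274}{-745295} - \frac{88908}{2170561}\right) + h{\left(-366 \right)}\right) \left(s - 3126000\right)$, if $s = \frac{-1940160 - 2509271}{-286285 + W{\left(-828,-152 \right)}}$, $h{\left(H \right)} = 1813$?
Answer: $- \frac{2609423079674261065214261909}{461286275063628260} \approx -5.6568 \cdot 10^{9}$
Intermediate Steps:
$s = \frac{4449431}{285148}$ ($s = \frac{-1940160 - 2509271}{-286285 + 1137} = - \frac{4449431}{-285148} = \left(-4449431\right) \left(- \frac{1}{285148}\right) = \frac{4449431}{285148} \approx 15.604$)
$\left(\left(\frac{2489274}{-745295} - \frac{88908}{2170561}\right) + h{\left(-366 \right)}\right) \left(s - 3126000\right) = \left(\left(\frac{2489274}{-745295} - \frac{88908}{2170561}\right) + 1813\right) \left(\frac{4449431}{285148} - 3126000\right) = \left(\left(2489274 \left(- \frac{1}{745295}\right) - \frac{88908}{2170561}\right) + 1813\right) \left(\frac{4449431}{285148} - 3126000\right) = \left(\left(- \frac{2489274}{745295} - \frac{88908}{2170561}\right) + 1813\right) \left(- \frac{891368198569}{285148}\right) = \left(- \frac{5469383750574}{1617708260495} + 1813\right) \left(- \frac{891368198569}{285148}\right) = \frac{2927435692526861}{1617708260495} \left(- \frac{891368198569}{285148}\right) = - \frac{2609423079674261065214261909}{461286275063628260}$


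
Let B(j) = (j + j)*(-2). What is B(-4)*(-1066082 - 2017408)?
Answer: -49335840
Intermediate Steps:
B(j) = -4*j (B(j) = (2*j)*(-2) = -4*j)
B(-4)*(-1066082 - 2017408) = (-4*(-4))*(-1066082 - 2017408) = 16*(-3083490) = -49335840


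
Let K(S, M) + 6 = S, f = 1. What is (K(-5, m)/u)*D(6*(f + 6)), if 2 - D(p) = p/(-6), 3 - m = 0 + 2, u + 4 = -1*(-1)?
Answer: 33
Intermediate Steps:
u = -3 (u = -4 - 1*(-1) = -4 + 1 = -3)
m = 1 (m = 3 - (0 + 2) = 3 - 1*2 = 3 - 2 = 1)
K(S, M) = -6 + S
D(p) = 2 + p/6 (D(p) = 2 - p/(-6) = 2 - p*(-1)/6 = 2 - (-1)*p/6 = 2 + p/6)
(K(-5, m)/u)*D(6*(f + 6)) = ((-6 - 5)/(-3))*(2 + (6*(1 + 6))/6) = (-1/3*(-11))*(2 + (6*7)/6) = 11*(2 + (1/6)*42)/3 = 11*(2 + 7)/3 = (11/3)*9 = 33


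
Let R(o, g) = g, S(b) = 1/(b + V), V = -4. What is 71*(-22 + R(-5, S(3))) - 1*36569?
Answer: -38202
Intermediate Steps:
S(b) = 1/(-4 + b) (S(b) = 1/(b - 4) = 1/(-4 + b))
71*(-22 + R(-5, S(3))) - 1*36569 = 71*(-22 + 1/(-4 + 3)) - 1*36569 = 71*(-22 + 1/(-1)) - 36569 = 71*(-22 - 1) - 36569 = 71*(-23) - 36569 = -1633 - 36569 = -38202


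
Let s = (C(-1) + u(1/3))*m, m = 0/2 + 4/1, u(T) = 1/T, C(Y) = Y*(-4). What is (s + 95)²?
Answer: 15129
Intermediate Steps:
C(Y) = -4*Y
m = 4 (m = 0*(½) + 4*1 = 0 + 4 = 4)
s = 28 (s = (-4*(-1) + 1/(1/3))*4 = (4 + 1/(⅓))*4 = (4 + 3)*4 = 7*4 = 28)
(s + 95)² = (28 + 95)² = 123² = 15129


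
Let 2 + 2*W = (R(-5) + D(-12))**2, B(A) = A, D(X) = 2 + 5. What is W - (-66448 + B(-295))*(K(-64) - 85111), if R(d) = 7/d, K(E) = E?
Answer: -142120875258/25 ≈ -5.6848e+9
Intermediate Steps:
D(X) = 7
W = 367/25 (W = -1 + (7/(-5) + 7)**2/2 = -1 + (7*(-1/5) + 7)**2/2 = -1 + (-7/5 + 7)**2/2 = -1 + (28/5)**2/2 = -1 + (1/2)*(784/25) = -1 + 392/25 = 367/25 ≈ 14.680)
W - (-66448 + B(-295))*(K(-64) - 85111) = 367/25 - (-66448 - 295)*(-64 - 85111) = 367/25 - (-66743)*(-85175) = 367/25 - 1*5684835025 = 367/25 - 5684835025 = -142120875258/25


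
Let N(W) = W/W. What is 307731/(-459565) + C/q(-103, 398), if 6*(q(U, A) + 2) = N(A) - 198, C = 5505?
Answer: -15243747729/96049085 ≈ -158.71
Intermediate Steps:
N(W) = 1
q(U, A) = -209/6 (q(U, A) = -2 + (1 - 198)/6 = -2 + (1/6)*(-197) = -2 - 197/6 = -209/6)
307731/(-459565) + C/q(-103, 398) = 307731/(-459565) + 5505/(-209/6) = 307731*(-1/459565) + 5505*(-6/209) = -307731/459565 - 33030/209 = -15243747729/96049085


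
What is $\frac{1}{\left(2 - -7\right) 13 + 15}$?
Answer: $\frac{1}{132} \approx 0.0075758$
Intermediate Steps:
$\frac{1}{\left(2 - -7\right) 13 + 15} = \frac{1}{\left(2 + 7\right) 13 + 15} = \frac{1}{9 \cdot 13 + 15} = \frac{1}{117 + 15} = \frac{1}{132}$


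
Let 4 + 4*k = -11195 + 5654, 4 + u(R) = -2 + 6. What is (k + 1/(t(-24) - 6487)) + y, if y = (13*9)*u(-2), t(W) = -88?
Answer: -36458379/26300 ≈ -1386.3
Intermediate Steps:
u(R) = 0 (u(R) = -4 + (-2 + 6) = -4 + 4 = 0)
y = 0 (y = (13*9)*0 = 117*0 = 0)
k = -5545/4 (k = -1 + (-11195 + 5654)/4 = -1 + (¼)*(-5541) = -1 - 5541/4 = -5545/4 ≈ -1386.3)
(k + 1/(t(-24) - 6487)) + y = (-5545/4 + 1/(-88 - 6487)) + 0 = (-5545/4 + 1/(-6575)) + 0 = (-5545/4 - 1/6575) + 0 = -36458379/26300 + 0 = -36458379/26300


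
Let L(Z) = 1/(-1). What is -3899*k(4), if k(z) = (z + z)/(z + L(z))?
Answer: -31192/3 ≈ -10397.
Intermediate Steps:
L(Z) = -1 (L(Z) = 1*(-1) = -1)
k(z) = 2*z/(-1 + z) (k(z) = (z + z)/(z - 1) = (2*z)/(-1 + z) = 2*z/(-1 + z))
-3899*k(4) = -7798*4/(-1 + 4) = -7798*4/3 = -3899*8/3 = -31192/3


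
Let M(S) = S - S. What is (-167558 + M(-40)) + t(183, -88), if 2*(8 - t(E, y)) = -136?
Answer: -167482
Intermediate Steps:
M(S) = 0
t(E, y) = 76 (t(E, y) = 8 - ½*(-136) = 8 + 68 = 76)
(-167558 + M(-40)) + t(183, -88) = (-167558 + 0) + 76 = -167558 + 76 = -167482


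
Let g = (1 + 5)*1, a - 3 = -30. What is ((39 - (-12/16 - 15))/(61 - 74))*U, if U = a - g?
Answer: 7227/52 ≈ 138.98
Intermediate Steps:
a = -27 (a = 3 - 30 = -27)
g = 6 (g = 6*1 = 6)
U = -33 (U = -27 - 1*6 = -27 - 6 = -33)
((39 - (-12/16 - 15))/(61 - 74))*U = ((39 - (-12/16 - 15))/(61 - 74))*(-33) = ((39 - (-12*1/16 - 15))/(-13))*(-33) = ((39 - (-¾ - 15))*(-1/13))*(-33) = ((39 - 1*(-63/4))*(-1/13))*(-33) = ((39 + 63/4)*(-1/13))*(-33) = ((219/4)*(-1/13))*(-33) = -219/52*(-33) = 7227/52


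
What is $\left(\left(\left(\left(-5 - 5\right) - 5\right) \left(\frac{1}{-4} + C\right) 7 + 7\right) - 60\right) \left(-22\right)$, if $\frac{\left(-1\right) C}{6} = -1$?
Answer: $\frac{28897}{2} \approx 14449.0$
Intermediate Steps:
$C = 6$ ($C = \left(-6\right) \left(-1\right) = 6$)
$\left(\left(\left(\left(-5 - 5\right) - 5\right) \left(\frac{1}{-4} + C\right) 7 + 7\right) - 60\right) \left(-22\right) = \left(\left(\left(\left(-5 - 5\right) - 5\right) \left(\frac{1}{-4} + 6\right) 7 + 7\right) - 60\right) \left(-22\right) = \left(\left(\left(\left(-5 - 5\right) - 5\right) \left(- \frac{1}{4} + 6\right) 7 + 7\right) - 60\right) \left(-22\right) = \left(\left(\left(-10 - 5\right) \frac{23}{4} \cdot 7 + 7\right) - 60\right) \left(-22\right) = \left(\left(\left(-15\right) \frac{23}{4} \cdot 7 + 7\right) - 60\right) \left(-22\right) = \left(\left(\left(- \frac{345}{4}\right) 7 + 7\right) - 60\right) \left(-22\right) = \left(\left(- \frac{2415}{4} + 7\right) - 60\right) \left(-22\right) = \left(- \frac{2387}{4} - 60\right) \left(-22\right) = \left(- \frac{2627}{4}\right) \left(-22\right) = \frac{28897}{2}$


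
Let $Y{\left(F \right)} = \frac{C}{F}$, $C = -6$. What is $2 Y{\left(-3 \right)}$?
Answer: $4$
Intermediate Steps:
$Y{\left(F \right)} = - \frac{6}{F}$
$2 Y{\left(-3 \right)} = 2 \left(- \frac{6}{-3}\right) = 2 \left(\left(-6\right) \left(- \frac{1}{3}\right)\right) = 2 \cdot 2 = 4$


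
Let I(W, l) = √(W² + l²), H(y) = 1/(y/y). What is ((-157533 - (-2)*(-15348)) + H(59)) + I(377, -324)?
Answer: -188228 + √247105 ≈ -1.8773e+5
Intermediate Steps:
H(y) = 1 (H(y) = 1/1 = 1)
((-157533 - (-2)*(-15348)) + H(59)) + I(377, -324) = ((-157533 - (-2)*(-15348)) + 1) + √(377² + (-324)²) = ((-157533 - 1*30696) + 1) + √(142129 + 104976) = ((-157533 - 30696) + 1) + √247105 = (-188229 + 1) + √247105 = -188228 + √247105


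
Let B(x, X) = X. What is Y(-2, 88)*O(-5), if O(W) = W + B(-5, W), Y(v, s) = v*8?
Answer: 160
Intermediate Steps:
Y(v, s) = 8*v
O(W) = 2*W (O(W) = W + W = 2*W)
Y(-2, 88)*O(-5) = (8*(-2))*(2*(-5)) = -16*(-10) = 160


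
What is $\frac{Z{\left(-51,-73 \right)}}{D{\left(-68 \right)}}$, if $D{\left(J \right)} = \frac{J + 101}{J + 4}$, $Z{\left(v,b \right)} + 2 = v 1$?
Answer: $\frac{3392}{33} \approx 102.79$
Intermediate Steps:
$Z{\left(v,b \right)} = -2 + v$ ($Z{\left(v,b \right)} = -2 + v 1 = -2 + v$)
$D{\left(J \right)} = \frac{101 + J}{4 + J}$
$\frac{Z{\left(-51,-73 \right)}}{D{\left(-68 \right)}} = \frac{-2 - 51}{\frac{1}{4 - 68} \left(101 - 68\right)} = - \frac{53}{\frac{1}{-64} \cdot 33} = - \frac{53}{\left(- \frac{1}{64}\right) 33} = - \frac{53}{- \frac{33}{64}} = \left(-53\right) \left(- \frac{64}{33}\right) = \frac{3392}{33}$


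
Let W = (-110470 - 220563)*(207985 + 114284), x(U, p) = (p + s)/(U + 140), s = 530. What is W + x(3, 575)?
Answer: -1173498412562/11 ≈ -1.0668e+11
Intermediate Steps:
x(U, p) = (530 + p)/(140 + U) (x(U, p) = (p + 530)/(U + 140) = (530 + p)/(140 + U))
W = -106681673877 (W = -331033*322269 = -106681673877)
W + x(3, 575) = -106681673877 + (530 + 575)/(140 + 3) = -106681673877 + 1105/143 = -106681673877 + (1/143)*1105 = -106681673877 + 85/11 = -1173498412562/11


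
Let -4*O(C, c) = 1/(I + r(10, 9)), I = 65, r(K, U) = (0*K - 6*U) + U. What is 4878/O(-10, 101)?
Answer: -390240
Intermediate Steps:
r(K, U) = -5*U (r(K, U) = (0 - 6*U) + U = -6*U + U = -5*U)
O(C, c) = -1/80 (O(C, c) = -1/(4*(65 - 5*9)) = -1/(4*(65 - 45)) = -¼/20 = -¼*1/20 = -1/80)
4878/O(-10, 101) = 4878/(-1/80) = 4878*(-80) = -390240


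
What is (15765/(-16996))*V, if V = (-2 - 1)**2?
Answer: -141885/16996 ≈ -8.3481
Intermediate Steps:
V = 9 (V = (-3)**2 = 9)
(15765/(-16996))*V = (15765/(-16996))*9 = (15765*(-1/16996))*9 = -15765/16996*9 = -141885/16996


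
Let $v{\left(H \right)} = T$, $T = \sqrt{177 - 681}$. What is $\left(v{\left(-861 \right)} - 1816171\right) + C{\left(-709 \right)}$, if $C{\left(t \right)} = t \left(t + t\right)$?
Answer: $-810809 + 6 i \sqrt{14} \approx -8.1081 \cdot 10^{5} + 22.45 i$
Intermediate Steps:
$C{\left(t \right)} = 2 t^{2}$ ($C{\left(t \right)} = t 2 t = 2 t^{2}$)
$T = 6 i \sqrt{14}$ ($T = \sqrt{-504} = 6 i \sqrt{14} \approx 22.45 i$)
$v{\left(H \right)} = 6 i \sqrt{14}$
$\left(v{\left(-861 \right)} - 1816171\right) + C{\left(-709 \right)} = \left(6 i \sqrt{14} - 1816171\right) + 2 \left(-709\right)^{2} = \left(-1816171 + 6 i \sqrt{14}\right) + 2 \cdot 502681 = \left(-1816171 + 6 i \sqrt{14}\right) + 1005362 = -810809 + 6 i \sqrt{14}$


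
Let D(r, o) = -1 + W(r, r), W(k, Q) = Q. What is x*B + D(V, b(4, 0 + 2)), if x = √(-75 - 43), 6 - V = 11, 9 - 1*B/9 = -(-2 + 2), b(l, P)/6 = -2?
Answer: -6 + 81*I*√118 ≈ -6.0 + 879.88*I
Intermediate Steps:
b(l, P) = -12 (b(l, P) = 6*(-2) = -12)
B = 81 (B = 81 - (-9)*(-2 + 2) = 81 - (-9)*0 = 81 - 9*0 = 81 + 0 = 81)
V = -5 (V = 6 - 1*11 = 6 - 11 = -5)
D(r, o) = -1 + r
x = I*√118 (x = √(-118) = I*√118 ≈ 10.863*I)
x*B + D(V, b(4, 0 + 2)) = (I*√118)*81 + (-1 - 5) = 81*I*√118 - 6 = -6 + 81*I*√118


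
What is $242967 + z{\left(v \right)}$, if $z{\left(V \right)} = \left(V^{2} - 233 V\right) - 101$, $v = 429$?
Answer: $326950$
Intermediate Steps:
$z{\left(V \right)} = -101 + V^{2} - 233 V$
$242967 + z{\left(v \right)} = 242967 - \left(100058 - 184041\right) = 242967 - -83983 = 242967 + 83983 = 326950$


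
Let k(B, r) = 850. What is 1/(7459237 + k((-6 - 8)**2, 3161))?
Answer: 1/7460087 ≈ 1.3405e-7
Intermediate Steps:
1/(7459237 + k((-6 - 8)**2, 3161)) = 1/(7459237 + 850) = 1/7460087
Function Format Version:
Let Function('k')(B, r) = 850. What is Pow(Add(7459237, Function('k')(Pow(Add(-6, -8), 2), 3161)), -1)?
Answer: Rational(1, 7460087) ≈ 1.3405e-7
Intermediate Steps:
Pow(Add(7459237, Function('k')(Pow(Add(-6, -8), 2), 3161)), -1) = Pow(Add(7459237, 850), -1) = Pow(7460087, -1) = Rational(1, 7460087)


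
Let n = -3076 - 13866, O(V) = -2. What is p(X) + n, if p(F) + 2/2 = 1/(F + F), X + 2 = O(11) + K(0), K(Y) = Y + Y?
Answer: -135545/8 ≈ -16943.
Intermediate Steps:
K(Y) = 2*Y
n = -16942
X = -4 (X = -2 + (-2 + 2*0) = -2 + (-2 + 0) = -2 - 2 = -4)
p(F) = -1 + 1/(2*F) (p(F) = -1 + 1/(F + F) = -1 + 1/(2*F))
p(X) + n = (½ - 1*(-4))/(-4) - 16942 = -(½ + 4)/4 - 16942 = -¼*9/2 - 16942 = -9/8 - 16942 = -135545/8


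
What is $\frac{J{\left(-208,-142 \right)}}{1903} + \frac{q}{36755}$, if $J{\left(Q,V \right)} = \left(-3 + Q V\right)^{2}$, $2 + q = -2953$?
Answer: $\frac{6411527027566}{13988953} \approx 4.5833 \cdot 10^{5}$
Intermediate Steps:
$q = -2955$ ($q = -2 - 2953 = -2955$)
$\frac{J{\left(-208,-142 \right)}}{1903} + \frac{q}{36755} = \frac{\left(-3 - -29536\right)^{2}}{1903} - \frac{2955}{36755} = \left(-3 + 29536\right)^{2} \cdot \frac{1}{1903} - \frac{591}{7351} = 29533^{2} \cdot \frac{1}{1903} - \frac{591}{7351} = 872198089 \cdot \frac{1}{1903} - \frac{591}{7351} = \frac{872198089}{1903} - \frac{591}{7351} = \frac{6411527027566}{13988953}$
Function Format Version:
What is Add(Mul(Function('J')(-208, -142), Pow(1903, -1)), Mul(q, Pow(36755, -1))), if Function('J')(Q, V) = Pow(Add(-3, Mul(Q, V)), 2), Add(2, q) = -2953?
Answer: Rational(6411527027566, 13988953) ≈ 4.5833e+5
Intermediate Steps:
q = -2955 (q = Add(-2, -2953) = -2955)
Add(Mul(Function('J')(-208, -142), Pow(1903, -1)), Mul(q, Pow(36755, -1))) = Add(Mul(Pow(Add(-3, Mul(-208, -142)), 2), Pow(1903, -1)), Mul(-2955, Pow(36755, -1))) = Add(Mul(Pow(Add(-3, 29536), 2), Rational(1, 1903)), Mul(-2955, Rational(1, 36755))) = Add(Mul(Pow(29533, 2), Rational(1, 1903)), Rational(-591, 7351)) = Add(Mul(872198089, Rational(1, 1903)), Rational(-591, 7351)) = Add(Rational(872198089, 1903), Rational(-591, 7351)) = Rational(6411527027566, 13988953)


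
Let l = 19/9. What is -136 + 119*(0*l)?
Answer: -136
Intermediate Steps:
l = 19/9 (l = 19*(⅑) = 19/9 ≈ 2.1111)
-136 + 119*(0*l) = -136 + 119*(0*(19/9)) = -136 + 119*0 = -136 + 0 = -136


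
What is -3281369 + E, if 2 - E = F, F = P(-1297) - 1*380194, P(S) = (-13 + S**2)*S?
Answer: 2178907039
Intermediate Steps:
P(S) = S*(-13 + S**2)
F = -2182188406 (F = -1297*(-13 + (-1297)**2) - 1*380194 = -1297*(-13 + 1682209) - 380194 = -1297*1682196 - 380194 = -2181808212 - 380194 = -2182188406)
E = 2182188408 (E = 2 - 1*(-2182188406) = 2 + 2182188406 = 2182188408)
-3281369 + E = -3281369 + 2182188408 = 2178907039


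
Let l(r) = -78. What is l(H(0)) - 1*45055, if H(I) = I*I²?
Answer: -45133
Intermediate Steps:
H(I) = I³
l(H(0)) - 1*45055 = -78 - 1*45055 = -78 - 45055 = -45133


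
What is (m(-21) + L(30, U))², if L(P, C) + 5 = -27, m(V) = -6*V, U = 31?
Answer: 8836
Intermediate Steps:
L(P, C) = -32 (L(P, C) = -5 - 27 = -32)
(m(-21) + L(30, U))² = (-6*(-21) - 32)² = (126 - 32)² = 94² = 8836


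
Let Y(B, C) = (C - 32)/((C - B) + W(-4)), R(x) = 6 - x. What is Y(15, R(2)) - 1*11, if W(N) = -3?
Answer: -9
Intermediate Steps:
Y(B, C) = (-32 + C)/(-3 + C - B) (Y(B, C) = (C - 32)/((C - B) - 3) = (-32 + C)/(-3 + C - B))
Y(15, R(2)) - 1*11 = (32 - (6 - 1*2))/(3 + 15 - (6 - 1*2)) - 1*11 = (32 - (6 - 2))/(3 + 15 - (6 - 2)) - 11 = (32 - 1*4)/(3 + 15 - 1*4) - 11 = (32 - 4)/(3 + 15 - 4) - 11 = 28/14 - 11 = (1/14)*28 - 11 = 2 - 11 = -9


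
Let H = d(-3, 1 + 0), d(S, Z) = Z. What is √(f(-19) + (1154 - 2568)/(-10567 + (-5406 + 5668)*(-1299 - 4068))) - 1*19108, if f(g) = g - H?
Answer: -19108 + I*√40139964593326/1416721 ≈ -19108.0 + 4.472*I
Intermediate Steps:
H = 1 (H = 1 + 0 = 1)
f(g) = -1 + g (f(g) = g - 1*1 = g - 1 = -1 + g)
√(f(-19) + (1154 - 2568)/(-10567 + (-5406 + 5668)*(-1299 - 4068))) - 1*19108 = √((-1 - 19) + (1154 - 2568)/(-10567 + (-5406 + 5668)*(-1299 - 4068))) - 1*19108 = √(-20 - 1414/(-10567 + 262*(-5367))) - 19108 = √(-20 - 1414/(-10567 - 1406154)) - 19108 = √(-20 - 1414/(-1416721)) - 19108 = √(-20 - 1414*(-1/1416721)) - 19108 = √(-20 + 1414/1416721) - 19108 = √(-28333006/1416721) - 19108 = I*√40139964593326/1416721 - 19108 = -19108 + I*√40139964593326/1416721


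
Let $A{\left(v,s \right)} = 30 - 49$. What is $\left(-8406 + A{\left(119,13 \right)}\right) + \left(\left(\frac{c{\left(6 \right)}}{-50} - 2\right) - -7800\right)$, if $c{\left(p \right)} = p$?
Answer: $- \frac{15678}{25} \approx -627.12$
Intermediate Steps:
$A{\left(v,s \right)} = -19$ ($A{\left(v,s \right)} = 30 - 49 = -19$)
$\left(-8406 + A{\left(119,13 \right)}\right) + \left(\left(\frac{c{\left(6 \right)}}{-50} - 2\right) - -7800\right) = \left(-8406 - 19\right) - \left(-7798 + \frac{3}{25}\right) = -8425 + \left(\left(6 \left(- \frac{1}{50}\right) - 2\right) + 7800\right) = -8425 + \left(\left(- \frac{3}{25} - 2\right) + 7800\right) = -8425 + \left(- \frac{53}{25} + 7800\right) = -8425 + \frac{194947}{25} = - \frac{15678}{25}$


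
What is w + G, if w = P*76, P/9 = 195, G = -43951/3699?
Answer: 493328669/3699 ≈ 1.3337e+5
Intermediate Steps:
G = -43951/3699 (G = -43951*1/3699 = -43951/3699 ≈ -11.882)
P = 1755 (P = 9*195 = 1755)
w = 133380 (w = 1755*76 = 133380)
w + G = 133380 - 43951/3699 = 493328669/3699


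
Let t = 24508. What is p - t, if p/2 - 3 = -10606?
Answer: -45714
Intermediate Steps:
p = -21206 (p = 6 + 2*(-10606) = 6 - 21212 = -21206)
p - t = -21206 - 1*24508 = -21206 - 24508 = -45714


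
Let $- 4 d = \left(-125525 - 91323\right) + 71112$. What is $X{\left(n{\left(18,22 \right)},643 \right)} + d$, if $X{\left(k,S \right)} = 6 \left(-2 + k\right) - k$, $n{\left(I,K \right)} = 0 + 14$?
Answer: $36492$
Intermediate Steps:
$d = 36434$ ($d = - \frac{\left(-125525 - 91323\right) + 71112}{4} = - \frac{-216848 + 71112}{4} = \left(- \frac{1}{4}\right) \left(-145736\right) = 36434$)
$n{\left(I,K \right)} = 14$
$X{\left(k,S \right)} = -12 + 5 k$ ($X{\left(k,S \right)} = \left(-12 + 6 k\right) - k = -12 + 5 k$)
$X{\left(n{\left(18,22 \right)},643 \right)} + d = \left(-12 + 5 \cdot 14\right) + 36434 = \left(-12 + 70\right) + 36434 = 58 + 36434 = 36492$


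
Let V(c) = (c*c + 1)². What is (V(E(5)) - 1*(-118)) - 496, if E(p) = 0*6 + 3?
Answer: -278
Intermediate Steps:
E(p) = 3 (E(p) = 0 + 3 = 3)
V(c) = (1 + c²)² (V(c) = (c² + 1)² = (1 + c²)²)
(V(E(5)) - 1*(-118)) - 496 = ((1 + 3²)² - 1*(-118)) - 496 = ((1 + 9)² + 118) - 496 = (10² + 118) - 496 = (100 + 118) - 496 = 218 - 496 = -278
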